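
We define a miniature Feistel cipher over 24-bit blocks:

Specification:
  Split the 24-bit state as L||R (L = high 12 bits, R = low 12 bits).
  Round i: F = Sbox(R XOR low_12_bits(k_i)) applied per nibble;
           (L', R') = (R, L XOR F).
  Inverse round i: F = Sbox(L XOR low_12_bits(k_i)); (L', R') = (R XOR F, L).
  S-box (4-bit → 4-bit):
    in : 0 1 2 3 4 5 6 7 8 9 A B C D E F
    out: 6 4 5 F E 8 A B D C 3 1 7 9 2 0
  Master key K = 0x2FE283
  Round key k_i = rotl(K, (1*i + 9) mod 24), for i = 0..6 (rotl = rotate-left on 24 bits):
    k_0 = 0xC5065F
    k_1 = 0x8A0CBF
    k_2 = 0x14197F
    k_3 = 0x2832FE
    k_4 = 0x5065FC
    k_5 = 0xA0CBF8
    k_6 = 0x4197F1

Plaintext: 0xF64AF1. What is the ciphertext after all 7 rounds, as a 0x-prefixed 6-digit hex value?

0x60E74E

s_0 = plaintext = 0xF64AF1
s_1 = Round(s_0, k_0) = 0xAF1856
s_2 = Round(s_1, k_1) = 0x8564DD
s_3 = Round(s_2, k_2) = 0x4DD163
s_4 = Round(s_3, k_3) = 0x163B14
s_5 = Round(s_4, k_4) = 0xB1434E
s_6 = Round(s_5, k_5) = 0x34E60E
s_7 = Round(s_6, k_6) = 0x60E74E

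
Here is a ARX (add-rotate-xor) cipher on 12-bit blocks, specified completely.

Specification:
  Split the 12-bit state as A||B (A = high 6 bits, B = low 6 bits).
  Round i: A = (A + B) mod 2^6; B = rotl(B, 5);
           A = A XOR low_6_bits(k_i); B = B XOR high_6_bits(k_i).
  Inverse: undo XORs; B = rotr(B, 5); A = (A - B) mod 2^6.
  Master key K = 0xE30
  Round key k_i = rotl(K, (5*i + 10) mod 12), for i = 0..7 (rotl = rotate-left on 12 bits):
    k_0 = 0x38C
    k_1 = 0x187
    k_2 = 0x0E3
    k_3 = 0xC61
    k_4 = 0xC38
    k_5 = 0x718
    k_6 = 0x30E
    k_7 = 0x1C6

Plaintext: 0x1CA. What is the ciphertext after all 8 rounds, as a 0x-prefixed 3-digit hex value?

0xEE2

s_0 = plaintext = 0x1CA
s_1 = Round(s_0, k_0) = 0x74B
s_2 = Round(s_1, k_1) = 0xBE3
s_3 = Round(s_2, k_2) = 0xC72
s_4 = Round(s_3, k_3) = 0x0A8
s_5 = Round(s_4, k_4) = 0x4A4
s_6 = Round(s_5, k_5) = 0xB8E
s_7 = Round(s_6, k_6) = 0xC8B
s_8 = Round(s_7, k_7) = 0xEE2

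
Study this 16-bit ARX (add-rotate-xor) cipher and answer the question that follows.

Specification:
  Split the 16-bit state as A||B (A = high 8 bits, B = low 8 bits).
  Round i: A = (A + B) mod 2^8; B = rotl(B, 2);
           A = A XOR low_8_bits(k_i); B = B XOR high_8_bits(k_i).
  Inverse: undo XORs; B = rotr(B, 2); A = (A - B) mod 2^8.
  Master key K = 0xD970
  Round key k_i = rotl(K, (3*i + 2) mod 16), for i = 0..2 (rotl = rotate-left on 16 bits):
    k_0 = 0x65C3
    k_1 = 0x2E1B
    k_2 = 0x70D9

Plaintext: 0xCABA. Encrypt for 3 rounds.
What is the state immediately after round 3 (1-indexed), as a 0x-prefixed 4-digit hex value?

s_0 = plaintext = 0xCABA
s_1 = Round(s_0, k_0) = 0x478F
s_2 = Round(s_1, k_1) = 0xCD10
s_3 = Round(s_2, k_2) = 0x0430

0x0430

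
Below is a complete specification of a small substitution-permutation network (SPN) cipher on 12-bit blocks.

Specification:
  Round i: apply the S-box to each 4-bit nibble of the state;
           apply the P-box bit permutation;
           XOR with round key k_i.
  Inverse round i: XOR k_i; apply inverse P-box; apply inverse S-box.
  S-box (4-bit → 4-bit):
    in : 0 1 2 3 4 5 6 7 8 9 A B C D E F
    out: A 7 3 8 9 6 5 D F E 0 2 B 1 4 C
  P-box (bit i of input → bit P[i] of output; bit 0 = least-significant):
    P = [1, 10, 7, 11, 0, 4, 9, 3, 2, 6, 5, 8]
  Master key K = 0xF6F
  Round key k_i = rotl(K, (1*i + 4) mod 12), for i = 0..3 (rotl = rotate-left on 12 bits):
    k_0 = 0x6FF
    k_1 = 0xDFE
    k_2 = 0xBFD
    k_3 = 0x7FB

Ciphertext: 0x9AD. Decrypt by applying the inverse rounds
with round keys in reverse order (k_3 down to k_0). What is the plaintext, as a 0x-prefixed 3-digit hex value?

0xD2F

s_0 = ciphertext = 0x9AD
s_1 = InvRound(s_0, k_3) = 0x25C
s_2 = InvRound(s_1, k_2) = 0xFDF
s_3 = InvRound(s_2, k_1) = 0xE6A
s_4 = InvRound(s_3, k_0) = 0xD2F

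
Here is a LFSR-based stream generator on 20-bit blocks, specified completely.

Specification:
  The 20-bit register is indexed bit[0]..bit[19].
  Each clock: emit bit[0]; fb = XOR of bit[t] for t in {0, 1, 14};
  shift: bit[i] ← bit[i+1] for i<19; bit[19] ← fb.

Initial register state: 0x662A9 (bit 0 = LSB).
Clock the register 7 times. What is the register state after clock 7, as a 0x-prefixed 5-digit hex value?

0xC8CC5

reg_0 = 0x662A9
clock 1: out=1, reg = 0x33154
clock 2: out=0, reg = 0x198AA
clock 3: out=0, reg = 0x8CC55
clock 4: out=1, reg = 0x4662A
clock 5: out=0, reg = 0x23315
clock 6: out=1, reg = 0x9198A
clock 7: out=0, reg = 0xC8CC5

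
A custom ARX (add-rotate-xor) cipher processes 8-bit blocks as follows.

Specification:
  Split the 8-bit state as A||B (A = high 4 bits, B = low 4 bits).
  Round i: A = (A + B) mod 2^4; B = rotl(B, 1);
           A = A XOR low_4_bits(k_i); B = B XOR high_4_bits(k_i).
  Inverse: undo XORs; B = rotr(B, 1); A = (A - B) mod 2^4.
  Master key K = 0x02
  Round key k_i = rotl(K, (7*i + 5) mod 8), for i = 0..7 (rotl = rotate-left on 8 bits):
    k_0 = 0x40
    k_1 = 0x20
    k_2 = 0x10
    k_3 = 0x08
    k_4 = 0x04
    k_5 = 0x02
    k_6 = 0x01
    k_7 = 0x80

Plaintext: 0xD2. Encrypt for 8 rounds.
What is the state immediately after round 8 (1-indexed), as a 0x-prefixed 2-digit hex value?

0x12

s_0 = plaintext = 0xD2
s_1 = Round(s_0, k_0) = 0xF0
s_2 = Round(s_1, k_1) = 0xF2
s_3 = Round(s_2, k_2) = 0x15
s_4 = Round(s_3, k_3) = 0xEA
s_5 = Round(s_4, k_4) = 0xC5
s_6 = Round(s_5, k_5) = 0x3A
s_7 = Round(s_6, k_6) = 0xC5
s_8 = Round(s_7, k_7) = 0x12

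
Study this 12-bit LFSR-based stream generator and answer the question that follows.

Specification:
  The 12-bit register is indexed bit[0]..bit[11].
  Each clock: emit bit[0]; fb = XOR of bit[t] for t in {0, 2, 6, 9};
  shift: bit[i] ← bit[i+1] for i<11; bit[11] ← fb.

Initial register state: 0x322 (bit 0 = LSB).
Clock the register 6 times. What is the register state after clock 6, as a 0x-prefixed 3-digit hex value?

0x7CC

reg_0 = 0x322
clock 1: out=0, reg = 0x991
clock 2: out=1, reg = 0xCC8
clock 3: out=0, reg = 0xE64
clock 4: out=0, reg = 0xF32
clock 5: out=0, reg = 0xF99
clock 6: out=1, reg = 0x7CC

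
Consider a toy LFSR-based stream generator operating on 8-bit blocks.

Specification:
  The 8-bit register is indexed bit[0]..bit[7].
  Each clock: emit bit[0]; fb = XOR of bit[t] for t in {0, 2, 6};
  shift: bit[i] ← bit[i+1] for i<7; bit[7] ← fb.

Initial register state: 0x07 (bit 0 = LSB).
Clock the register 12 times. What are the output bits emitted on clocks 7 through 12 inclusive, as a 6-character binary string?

reg_0 = 0x07
clock 1: out=1, reg = 0x03
clock 2: out=1, reg = 0x81
clock 3: out=1, reg = 0xC0
clock 4: out=0, reg = 0xE0
clock 5: out=0, reg = 0xF0
clock 6: out=0, reg = 0xF8
clock 7: out=0, reg = 0xFC
clock 8: out=0, reg = 0x7E
clock 9: out=0, reg = 0x3F
clock 10: out=1, reg = 0x1F
clock 11: out=1, reg = 0x0F
clock 12: out=1, reg = 0x07

000111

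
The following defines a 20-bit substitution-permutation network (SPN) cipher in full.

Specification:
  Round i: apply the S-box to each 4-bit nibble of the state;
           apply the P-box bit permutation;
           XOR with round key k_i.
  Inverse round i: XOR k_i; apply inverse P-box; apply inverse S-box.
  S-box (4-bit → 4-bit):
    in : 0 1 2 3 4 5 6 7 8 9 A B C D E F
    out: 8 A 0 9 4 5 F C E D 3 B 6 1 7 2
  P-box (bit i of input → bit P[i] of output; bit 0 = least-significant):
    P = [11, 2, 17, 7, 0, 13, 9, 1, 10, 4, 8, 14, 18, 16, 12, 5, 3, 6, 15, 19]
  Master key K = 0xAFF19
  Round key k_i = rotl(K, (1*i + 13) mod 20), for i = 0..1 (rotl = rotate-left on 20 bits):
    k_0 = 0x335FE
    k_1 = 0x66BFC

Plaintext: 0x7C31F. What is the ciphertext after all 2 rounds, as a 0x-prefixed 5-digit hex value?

s_0 = plaintext = 0x7C31F
s_1 = Round(s_0, k_0) = 0xAC1F8
s_2 = Round(s_1, k_1) = 0x51B20

0x51B20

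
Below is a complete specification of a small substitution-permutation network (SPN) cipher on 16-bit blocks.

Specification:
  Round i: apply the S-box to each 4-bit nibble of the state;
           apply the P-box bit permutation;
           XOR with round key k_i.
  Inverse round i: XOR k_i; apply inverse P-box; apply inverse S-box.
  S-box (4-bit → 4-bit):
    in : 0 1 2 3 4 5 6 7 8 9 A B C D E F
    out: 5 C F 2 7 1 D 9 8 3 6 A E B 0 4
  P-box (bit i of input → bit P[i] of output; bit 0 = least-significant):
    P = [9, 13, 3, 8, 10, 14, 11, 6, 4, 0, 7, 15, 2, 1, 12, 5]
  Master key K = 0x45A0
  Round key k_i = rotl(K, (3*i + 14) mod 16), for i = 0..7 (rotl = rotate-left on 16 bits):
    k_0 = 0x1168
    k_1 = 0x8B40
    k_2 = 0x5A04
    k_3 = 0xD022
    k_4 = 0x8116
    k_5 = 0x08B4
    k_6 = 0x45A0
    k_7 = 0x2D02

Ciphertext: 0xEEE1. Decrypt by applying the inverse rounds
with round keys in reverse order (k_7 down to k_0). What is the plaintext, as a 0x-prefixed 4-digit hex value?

s_0 = ciphertext = 0xEEE1
s_1 = InvRound(s_0, k_7) = 0xBCB7
s_2 = InvRound(s_1, k_6) = 0x4DAB
s_3 = InvRound(s_2, k_5) = 0x9991
s_4 = InvRound(s_3, k_4) = 0x4AFE
s_5 = InvRound(s_4, k_3) = 0x0610
s_6 = InvRound(s_5, k_2) = 0x054E
s_7 = InvRound(s_6, k_1) = 0x9800
s_8 = InvRound(s_7, k_0) = 0x8811

0x8811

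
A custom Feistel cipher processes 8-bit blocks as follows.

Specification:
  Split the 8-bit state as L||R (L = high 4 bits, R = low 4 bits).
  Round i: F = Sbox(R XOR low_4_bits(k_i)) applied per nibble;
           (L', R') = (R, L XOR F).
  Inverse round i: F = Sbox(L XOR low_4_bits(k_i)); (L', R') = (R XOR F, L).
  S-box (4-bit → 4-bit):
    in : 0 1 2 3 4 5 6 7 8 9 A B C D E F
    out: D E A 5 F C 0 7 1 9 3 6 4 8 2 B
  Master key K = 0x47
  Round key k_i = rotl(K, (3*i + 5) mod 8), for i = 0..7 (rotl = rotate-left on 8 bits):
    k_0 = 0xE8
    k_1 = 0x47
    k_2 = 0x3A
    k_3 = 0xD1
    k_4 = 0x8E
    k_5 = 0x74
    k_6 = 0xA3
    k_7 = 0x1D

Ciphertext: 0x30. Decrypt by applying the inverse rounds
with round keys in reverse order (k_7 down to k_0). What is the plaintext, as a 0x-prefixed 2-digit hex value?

s_0 = ciphertext = 0x30
s_1 = InvRound(s_0, k_7) = 0x23
s_2 = InvRound(s_1, k_6) = 0xD2
s_3 = InvRound(s_2, k_5) = 0xBD
s_4 = InvRound(s_3, k_4) = 0x1B
s_5 = InvRound(s_4, k_3) = 0x61
s_6 = InvRound(s_5, k_2) = 0x56
s_7 = InvRound(s_6, k_1) = 0xC5
s_8 = InvRound(s_7, k_0) = 0xAC

0xAC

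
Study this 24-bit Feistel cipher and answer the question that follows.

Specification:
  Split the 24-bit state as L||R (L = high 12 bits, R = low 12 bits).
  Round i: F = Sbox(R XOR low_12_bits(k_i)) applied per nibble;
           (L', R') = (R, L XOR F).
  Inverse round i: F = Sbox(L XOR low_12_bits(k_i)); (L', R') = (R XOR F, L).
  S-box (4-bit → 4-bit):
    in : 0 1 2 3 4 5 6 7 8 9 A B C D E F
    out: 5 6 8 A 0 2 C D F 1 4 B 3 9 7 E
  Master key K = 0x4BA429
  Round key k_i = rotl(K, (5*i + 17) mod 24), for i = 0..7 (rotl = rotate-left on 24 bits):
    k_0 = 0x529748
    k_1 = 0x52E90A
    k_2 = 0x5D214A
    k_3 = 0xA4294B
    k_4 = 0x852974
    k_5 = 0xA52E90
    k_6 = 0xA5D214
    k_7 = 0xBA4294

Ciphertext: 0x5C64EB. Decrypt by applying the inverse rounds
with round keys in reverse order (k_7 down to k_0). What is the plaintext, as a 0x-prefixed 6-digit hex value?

s_0 = ciphertext = 0x5C64EB
s_1 = InvRound(s_0, k_7) = 0x9C35C6
s_2 = InvRound(s_1, k_6) = 0xE5B9C3
s_3 = InvRound(s_2, k_5) = 0xCF8E5B
s_4 = InvRound(s_3, k_4) = 0xCA8CF8
s_5 = InvRound(s_4, k_3) = 0xE82CA8
s_6 = InvRound(s_5, k_2) = 0x297E82
s_7 = InvRound(s_6, k_1) = 0x59B297
s_8 = InvRound(s_7, k_0) = 0xA0D59B

0xA0D59B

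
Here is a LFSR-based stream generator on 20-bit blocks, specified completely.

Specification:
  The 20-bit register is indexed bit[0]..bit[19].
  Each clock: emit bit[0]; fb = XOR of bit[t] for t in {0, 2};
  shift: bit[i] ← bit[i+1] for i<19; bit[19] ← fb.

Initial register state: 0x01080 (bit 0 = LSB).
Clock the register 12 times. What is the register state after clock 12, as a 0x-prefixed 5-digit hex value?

reg_0 = 0x01080
clock 1: out=0, reg = 0x00840
clock 2: out=0, reg = 0x00420
clock 3: out=0, reg = 0x00210
clock 4: out=0, reg = 0x00108
clock 5: out=0, reg = 0x00084
clock 6: out=0, reg = 0x80042
clock 7: out=0, reg = 0x40021
clock 8: out=1, reg = 0xA0010
clock 9: out=0, reg = 0x50008
clock 10: out=0, reg = 0x28004
clock 11: out=0, reg = 0x94002
clock 12: out=0, reg = 0x4A001

0x4A001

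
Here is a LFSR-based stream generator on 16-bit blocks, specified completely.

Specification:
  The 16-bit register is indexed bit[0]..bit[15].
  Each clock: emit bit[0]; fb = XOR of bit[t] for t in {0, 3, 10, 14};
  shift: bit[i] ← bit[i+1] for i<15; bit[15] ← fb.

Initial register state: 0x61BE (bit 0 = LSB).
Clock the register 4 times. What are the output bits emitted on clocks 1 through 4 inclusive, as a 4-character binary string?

reg_0 = 0x61BE
clock 1: out=0, reg = 0x30DF
clock 2: out=1, reg = 0x186F
clock 3: out=1, reg = 0x0C37
clock 4: out=1, reg = 0x061B

0111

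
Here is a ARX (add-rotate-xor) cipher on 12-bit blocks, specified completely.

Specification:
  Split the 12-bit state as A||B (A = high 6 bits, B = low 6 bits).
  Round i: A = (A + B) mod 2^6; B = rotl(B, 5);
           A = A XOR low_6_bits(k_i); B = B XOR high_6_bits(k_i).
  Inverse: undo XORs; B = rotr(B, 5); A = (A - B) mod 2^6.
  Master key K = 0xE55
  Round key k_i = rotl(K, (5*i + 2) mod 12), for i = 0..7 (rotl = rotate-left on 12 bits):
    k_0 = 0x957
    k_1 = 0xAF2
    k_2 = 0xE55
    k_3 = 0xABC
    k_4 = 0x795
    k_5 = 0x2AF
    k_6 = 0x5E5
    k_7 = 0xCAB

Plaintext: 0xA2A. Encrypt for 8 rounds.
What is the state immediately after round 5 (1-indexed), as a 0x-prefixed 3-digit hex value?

0xA0B

s_0 = plaintext = 0xA2A
s_1 = Round(s_0, k_0) = 0x170
s_2 = Round(s_1, k_1) = 0x1F3
s_3 = Round(s_2, k_2) = 0xBC0
s_4 = Round(s_3, k_3) = 0x4EA
s_5 = Round(s_4, k_4) = 0xA0B
s_6 = Round(s_5, k_5) = 0x72F
s_7 = Round(s_6, k_6) = 0xBA0
s_8 = Round(s_7, k_7) = 0x962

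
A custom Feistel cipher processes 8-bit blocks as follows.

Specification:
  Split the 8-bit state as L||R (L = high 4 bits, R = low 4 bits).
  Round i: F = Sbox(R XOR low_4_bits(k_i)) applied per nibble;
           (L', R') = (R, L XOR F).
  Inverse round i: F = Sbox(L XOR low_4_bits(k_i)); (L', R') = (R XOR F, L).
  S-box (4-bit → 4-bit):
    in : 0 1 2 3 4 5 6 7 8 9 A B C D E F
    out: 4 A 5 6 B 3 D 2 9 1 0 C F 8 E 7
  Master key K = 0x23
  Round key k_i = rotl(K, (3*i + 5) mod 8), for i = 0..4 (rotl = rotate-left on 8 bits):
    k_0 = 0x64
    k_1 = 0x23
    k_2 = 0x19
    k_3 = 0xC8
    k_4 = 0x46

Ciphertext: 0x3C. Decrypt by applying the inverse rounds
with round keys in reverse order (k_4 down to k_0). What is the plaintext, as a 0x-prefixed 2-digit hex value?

0xB2

s_0 = ciphertext = 0x3C
s_1 = InvRound(s_0, k_4) = 0xF3
s_2 = InvRound(s_1, k_3) = 0x1F
s_3 = InvRound(s_2, k_2) = 0x61
s_4 = InvRound(s_3, k_1) = 0x26
s_5 = InvRound(s_4, k_0) = 0xB2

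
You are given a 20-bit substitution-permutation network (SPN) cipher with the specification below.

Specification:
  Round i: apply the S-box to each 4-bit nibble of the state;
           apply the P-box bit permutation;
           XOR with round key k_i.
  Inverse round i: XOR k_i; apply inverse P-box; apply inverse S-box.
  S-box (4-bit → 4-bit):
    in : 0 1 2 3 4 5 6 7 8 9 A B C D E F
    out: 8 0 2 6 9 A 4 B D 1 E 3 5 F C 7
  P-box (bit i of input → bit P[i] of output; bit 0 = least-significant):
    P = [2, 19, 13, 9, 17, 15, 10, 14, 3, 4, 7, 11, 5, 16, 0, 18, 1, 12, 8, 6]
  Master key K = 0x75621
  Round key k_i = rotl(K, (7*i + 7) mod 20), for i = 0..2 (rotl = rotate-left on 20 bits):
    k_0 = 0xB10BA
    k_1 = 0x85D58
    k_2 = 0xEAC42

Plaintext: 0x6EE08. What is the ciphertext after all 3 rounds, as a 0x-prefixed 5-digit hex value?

0xA908B

s_0 = plaintext = 0x6EE08
s_1 = Round(s_0, k_0) = 0xF7B3F
s_2 = Round(s_1, k_1) = 0x5E866
s_3 = Round(s_2, k_2) = 0xA908B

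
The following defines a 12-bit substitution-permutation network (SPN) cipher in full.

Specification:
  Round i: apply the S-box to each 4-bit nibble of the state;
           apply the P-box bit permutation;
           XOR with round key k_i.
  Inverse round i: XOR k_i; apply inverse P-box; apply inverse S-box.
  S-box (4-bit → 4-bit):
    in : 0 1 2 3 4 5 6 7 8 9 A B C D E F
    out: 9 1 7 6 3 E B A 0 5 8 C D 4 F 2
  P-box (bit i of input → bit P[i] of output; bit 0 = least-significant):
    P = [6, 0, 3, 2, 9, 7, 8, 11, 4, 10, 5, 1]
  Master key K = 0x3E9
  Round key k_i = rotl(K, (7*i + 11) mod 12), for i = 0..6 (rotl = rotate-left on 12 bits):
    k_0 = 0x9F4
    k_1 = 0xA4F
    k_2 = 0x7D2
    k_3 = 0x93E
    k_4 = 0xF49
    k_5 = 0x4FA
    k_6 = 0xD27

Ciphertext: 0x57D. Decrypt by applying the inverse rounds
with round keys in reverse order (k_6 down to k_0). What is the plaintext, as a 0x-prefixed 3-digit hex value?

s_0 = ciphertext = 0x57D
s_1 = InvRound(s_0, k_6) = 0x0A9
s_2 = InvRound(s_1, k_5) = 0x684
s_3 = InvRound(s_2, k_4) = 0x85E
s_4 = InvRound(s_3, k_3) = 0xDD1
s_5 = InvRound(s_4, k_2) = 0xA0F
s_6 = InvRound(s_5, k_1) = 0x881
s_7 = InvRound(s_6, k_0) = 0x9D6

0x9D6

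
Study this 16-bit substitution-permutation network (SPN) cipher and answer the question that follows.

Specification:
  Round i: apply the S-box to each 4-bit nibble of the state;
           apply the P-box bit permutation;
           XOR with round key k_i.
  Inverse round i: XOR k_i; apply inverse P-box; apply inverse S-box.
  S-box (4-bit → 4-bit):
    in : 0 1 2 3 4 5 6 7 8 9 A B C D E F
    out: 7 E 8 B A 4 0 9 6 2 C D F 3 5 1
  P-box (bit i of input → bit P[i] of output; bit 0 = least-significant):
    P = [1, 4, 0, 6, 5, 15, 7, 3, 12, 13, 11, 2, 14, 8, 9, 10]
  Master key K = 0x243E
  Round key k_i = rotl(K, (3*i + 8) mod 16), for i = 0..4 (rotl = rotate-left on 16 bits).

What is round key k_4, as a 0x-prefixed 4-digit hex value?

0x43E2

K = 0x243E
k_0 = rotl(K, (3*0+8) mod 16) = rotl(K, 8) = 0x3E24
k_1 = rotl(K, (3*1+8) mod 16) = rotl(K, 11) = 0xF121
k_2 = rotl(K, (3*2+8) mod 16) = rotl(K, 14) = 0x890F
k_3 = rotl(K, (3*3+8) mod 16) = rotl(K, 1) = 0x487C
k_4 = rotl(K, (3*4+8) mod 16) = rotl(K, 4) = 0x43E2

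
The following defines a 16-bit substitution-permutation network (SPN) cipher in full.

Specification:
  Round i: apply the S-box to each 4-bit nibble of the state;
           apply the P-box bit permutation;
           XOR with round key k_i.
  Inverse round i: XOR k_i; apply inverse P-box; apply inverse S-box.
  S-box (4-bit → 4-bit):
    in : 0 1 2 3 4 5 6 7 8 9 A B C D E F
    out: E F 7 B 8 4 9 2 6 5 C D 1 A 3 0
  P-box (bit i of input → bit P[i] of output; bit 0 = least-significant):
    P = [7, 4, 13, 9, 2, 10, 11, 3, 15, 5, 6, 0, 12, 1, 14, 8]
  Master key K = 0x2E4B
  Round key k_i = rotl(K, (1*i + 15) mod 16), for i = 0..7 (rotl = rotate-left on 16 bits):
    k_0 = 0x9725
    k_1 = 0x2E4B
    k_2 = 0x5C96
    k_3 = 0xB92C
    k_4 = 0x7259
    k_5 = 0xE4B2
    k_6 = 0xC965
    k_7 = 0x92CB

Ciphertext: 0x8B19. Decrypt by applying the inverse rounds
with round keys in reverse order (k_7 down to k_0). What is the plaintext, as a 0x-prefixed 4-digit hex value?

s_0 = ciphertext = 0x8B19
s_1 = InvRound(s_0, k_7) = 0x355E
s_2 = InvRound(s_1, k_6) = 0x2308
s_3 = InvRound(s_2, k_5) = 0x0ED3
s_4 = InvRound(s_3, k_4) = 0x2F09
s_5 = InvRound(s_4, k_3) = 0xC3E4
s_6 = InvRound(s_5, k_2) = 0x328D
s_7 = InvRound(s_6, k_1) = 0xE52C
s_8 = InvRound(s_7, k_0) = 0x944A

0x944A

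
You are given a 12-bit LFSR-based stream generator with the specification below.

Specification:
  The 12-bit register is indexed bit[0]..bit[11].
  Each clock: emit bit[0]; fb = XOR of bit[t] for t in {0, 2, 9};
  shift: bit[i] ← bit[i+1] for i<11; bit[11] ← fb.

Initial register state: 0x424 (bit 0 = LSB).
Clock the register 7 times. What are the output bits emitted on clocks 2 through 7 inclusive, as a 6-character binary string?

reg_0 = 0x424
clock 1: out=0, reg = 0xA12
clock 2: out=0, reg = 0xD09
clock 3: out=1, reg = 0xE84
clock 4: out=0, reg = 0x742
clock 5: out=0, reg = 0xBA1
clock 6: out=1, reg = 0x5D0
clock 7: out=0, reg = 0x2E8

010010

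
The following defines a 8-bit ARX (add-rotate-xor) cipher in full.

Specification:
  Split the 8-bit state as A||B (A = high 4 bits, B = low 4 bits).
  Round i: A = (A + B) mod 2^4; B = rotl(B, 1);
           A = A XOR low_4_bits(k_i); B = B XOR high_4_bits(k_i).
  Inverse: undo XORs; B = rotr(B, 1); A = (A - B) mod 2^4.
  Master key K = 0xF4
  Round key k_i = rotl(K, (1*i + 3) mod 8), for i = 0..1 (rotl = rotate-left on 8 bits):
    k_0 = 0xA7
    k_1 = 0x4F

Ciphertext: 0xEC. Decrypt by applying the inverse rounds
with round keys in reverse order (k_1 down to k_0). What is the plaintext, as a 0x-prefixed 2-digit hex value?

0x37

s_0 = ciphertext = 0xEC
s_1 = InvRound(s_0, k_1) = 0xD4
s_2 = InvRound(s_1, k_0) = 0x37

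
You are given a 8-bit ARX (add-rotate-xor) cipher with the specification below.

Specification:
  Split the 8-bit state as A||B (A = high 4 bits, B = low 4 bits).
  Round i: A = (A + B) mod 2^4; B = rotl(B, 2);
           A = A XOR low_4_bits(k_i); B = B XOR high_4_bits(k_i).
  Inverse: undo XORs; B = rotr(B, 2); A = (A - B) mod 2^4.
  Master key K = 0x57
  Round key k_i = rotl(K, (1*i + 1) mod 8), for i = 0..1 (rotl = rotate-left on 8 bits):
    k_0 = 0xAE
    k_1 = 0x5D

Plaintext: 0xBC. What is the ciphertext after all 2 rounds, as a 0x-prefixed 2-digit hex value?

0xF3

s_0 = plaintext = 0xBC
s_1 = Round(s_0, k_0) = 0x99
s_2 = Round(s_1, k_1) = 0xF3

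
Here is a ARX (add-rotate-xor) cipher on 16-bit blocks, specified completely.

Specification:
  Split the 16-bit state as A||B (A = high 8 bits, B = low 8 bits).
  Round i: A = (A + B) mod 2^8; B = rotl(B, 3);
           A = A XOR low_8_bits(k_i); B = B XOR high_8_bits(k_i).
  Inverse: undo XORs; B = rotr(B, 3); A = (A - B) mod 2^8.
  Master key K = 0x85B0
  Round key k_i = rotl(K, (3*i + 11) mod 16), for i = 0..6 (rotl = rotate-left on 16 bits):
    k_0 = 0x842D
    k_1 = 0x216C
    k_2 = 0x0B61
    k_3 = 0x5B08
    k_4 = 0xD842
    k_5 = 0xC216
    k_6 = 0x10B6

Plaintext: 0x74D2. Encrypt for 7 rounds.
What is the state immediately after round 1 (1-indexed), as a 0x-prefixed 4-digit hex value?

0x6B12

s_0 = plaintext = 0x74D2
s_1 = Round(s_0, k_0) = 0x6B12
s_2 = Round(s_1, k_1) = 0x11B1
s_3 = Round(s_2, k_2) = 0xA386
s_4 = Round(s_3, k_3) = 0x216F
s_5 = Round(s_4, k_4) = 0xD2A3
s_6 = Round(s_5, k_5) = 0x63DF
s_7 = Round(s_6, k_6) = 0xF4EE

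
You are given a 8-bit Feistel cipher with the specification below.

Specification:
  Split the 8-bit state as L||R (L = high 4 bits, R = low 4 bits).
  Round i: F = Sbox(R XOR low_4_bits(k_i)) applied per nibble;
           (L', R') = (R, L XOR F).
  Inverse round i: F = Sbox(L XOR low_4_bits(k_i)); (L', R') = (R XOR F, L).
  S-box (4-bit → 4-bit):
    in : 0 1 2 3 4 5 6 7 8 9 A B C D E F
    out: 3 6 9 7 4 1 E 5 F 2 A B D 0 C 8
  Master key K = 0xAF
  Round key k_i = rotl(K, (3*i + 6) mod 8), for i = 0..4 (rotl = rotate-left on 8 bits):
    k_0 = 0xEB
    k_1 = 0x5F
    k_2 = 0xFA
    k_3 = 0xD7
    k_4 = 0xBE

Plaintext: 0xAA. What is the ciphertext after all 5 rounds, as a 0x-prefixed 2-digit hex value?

s_0 = plaintext = 0xAA
s_1 = Round(s_0, k_0) = 0xAC
s_2 = Round(s_1, k_1) = 0xCD
s_3 = Round(s_2, k_2) = 0xD9
s_4 = Round(s_3, k_3) = 0x91
s_5 = Round(s_4, k_4) = 0x11

0x11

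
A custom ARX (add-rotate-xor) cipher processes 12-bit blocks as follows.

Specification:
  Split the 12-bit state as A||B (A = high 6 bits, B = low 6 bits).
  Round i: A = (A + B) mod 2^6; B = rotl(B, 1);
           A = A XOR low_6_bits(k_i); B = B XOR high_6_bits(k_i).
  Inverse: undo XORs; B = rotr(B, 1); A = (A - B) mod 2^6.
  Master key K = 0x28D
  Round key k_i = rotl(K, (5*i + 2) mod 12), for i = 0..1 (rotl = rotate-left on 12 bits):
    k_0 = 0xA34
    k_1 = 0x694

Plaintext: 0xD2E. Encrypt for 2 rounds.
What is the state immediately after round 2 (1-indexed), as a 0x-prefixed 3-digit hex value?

s_0 = plaintext = 0xD2E
s_1 = Round(s_0, k_0) = 0x5B5
s_2 = Round(s_1, k_1) = 0x7F1

0x7F1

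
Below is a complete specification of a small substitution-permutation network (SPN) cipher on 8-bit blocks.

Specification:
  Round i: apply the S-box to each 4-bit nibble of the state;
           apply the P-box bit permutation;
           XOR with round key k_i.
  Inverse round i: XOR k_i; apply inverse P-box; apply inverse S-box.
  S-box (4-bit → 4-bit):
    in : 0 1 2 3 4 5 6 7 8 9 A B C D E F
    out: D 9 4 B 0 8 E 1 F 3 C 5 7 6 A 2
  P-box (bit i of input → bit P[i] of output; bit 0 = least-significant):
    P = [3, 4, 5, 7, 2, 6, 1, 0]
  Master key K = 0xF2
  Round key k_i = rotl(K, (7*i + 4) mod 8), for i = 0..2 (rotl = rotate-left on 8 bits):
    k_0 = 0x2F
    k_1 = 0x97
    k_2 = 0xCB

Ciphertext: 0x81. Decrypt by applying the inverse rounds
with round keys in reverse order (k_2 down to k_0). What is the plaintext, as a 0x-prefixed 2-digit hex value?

s_0 = ciphertext = 0x81
s_1 = InvRound(s_0, k_2) = 0xD7
s_2 = InvRound(s_1, k_1) = 0xF4
s_3 = InvRound(s_2, k_0) = 0x63

0x63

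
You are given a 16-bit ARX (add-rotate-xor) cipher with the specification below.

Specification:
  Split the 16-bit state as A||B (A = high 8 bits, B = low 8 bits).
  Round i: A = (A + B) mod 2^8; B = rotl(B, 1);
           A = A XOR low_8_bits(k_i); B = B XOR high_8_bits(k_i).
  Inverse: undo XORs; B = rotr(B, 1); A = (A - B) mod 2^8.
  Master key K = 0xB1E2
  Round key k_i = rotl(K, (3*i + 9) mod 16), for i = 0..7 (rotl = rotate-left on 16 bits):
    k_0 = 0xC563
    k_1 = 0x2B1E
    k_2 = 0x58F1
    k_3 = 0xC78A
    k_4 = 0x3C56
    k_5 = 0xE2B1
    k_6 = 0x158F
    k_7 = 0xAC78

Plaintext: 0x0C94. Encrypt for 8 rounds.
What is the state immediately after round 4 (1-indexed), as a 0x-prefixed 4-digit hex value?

0x85BC

s_0 = plaintext = 0x0C94
s_1 = Round(s_0, k_0) = 0xC3EC
s_2 = Round(s_1, k_1) = 0xB1F2
s_3 = Round(s_2, k_2) = 0x52BD
s_4 = Round(s_3, k_3) = 0x85BC
s_5 = Round(s_4, k_4) = 0x1745
s_6 = Round(s_5, k_5) = 0xED68
s_7 = Round(s_6, k_6) = 0xDAC5
s_8 = Round(s_7, k_7) = 0xE727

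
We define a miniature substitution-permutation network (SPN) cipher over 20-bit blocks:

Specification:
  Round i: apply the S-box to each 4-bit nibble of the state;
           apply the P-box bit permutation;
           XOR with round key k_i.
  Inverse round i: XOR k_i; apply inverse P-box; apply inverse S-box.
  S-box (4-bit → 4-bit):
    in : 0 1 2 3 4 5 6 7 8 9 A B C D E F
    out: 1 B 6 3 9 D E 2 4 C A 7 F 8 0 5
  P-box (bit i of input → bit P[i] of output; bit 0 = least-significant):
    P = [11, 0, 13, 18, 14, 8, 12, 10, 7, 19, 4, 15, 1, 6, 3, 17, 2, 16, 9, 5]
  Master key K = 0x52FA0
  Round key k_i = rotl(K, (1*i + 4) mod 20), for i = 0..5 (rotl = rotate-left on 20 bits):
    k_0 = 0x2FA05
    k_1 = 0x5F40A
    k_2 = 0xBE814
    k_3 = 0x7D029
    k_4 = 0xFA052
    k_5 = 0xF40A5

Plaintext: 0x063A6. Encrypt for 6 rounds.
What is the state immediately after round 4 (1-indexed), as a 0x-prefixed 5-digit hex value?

s_0 = plaintext = 0x063A6
s_1 = Round(s_0, k_0) = 0xCDFC8
s_2 = Round(s_1, k_1) = 0x683BE
s_3 = Round(s_2, k_2) = 0x2BBBC
s_4 = Round(s_3, k_3) = 0xAABF2
s_5 = Round(s_4, k_4) = 0x4D0A3
s_6 = Round(s_5, k_5) = 0xD4D00

0xAABF2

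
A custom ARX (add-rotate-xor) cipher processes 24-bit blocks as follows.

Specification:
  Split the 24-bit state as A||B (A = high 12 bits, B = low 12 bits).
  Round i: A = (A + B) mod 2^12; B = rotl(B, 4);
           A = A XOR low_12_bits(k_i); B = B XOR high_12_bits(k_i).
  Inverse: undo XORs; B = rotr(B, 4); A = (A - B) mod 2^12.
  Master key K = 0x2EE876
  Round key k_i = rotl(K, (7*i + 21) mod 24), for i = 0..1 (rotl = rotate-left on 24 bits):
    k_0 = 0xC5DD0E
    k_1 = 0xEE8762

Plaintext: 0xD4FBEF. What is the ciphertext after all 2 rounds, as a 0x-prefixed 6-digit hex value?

0x1B448A

s_0 = plaintext = 0xD4FBEF
s_1 = Round(s_0, k_0) = 0x4302A6
s_2 = Round(s_1, k_1) = 0x1B448A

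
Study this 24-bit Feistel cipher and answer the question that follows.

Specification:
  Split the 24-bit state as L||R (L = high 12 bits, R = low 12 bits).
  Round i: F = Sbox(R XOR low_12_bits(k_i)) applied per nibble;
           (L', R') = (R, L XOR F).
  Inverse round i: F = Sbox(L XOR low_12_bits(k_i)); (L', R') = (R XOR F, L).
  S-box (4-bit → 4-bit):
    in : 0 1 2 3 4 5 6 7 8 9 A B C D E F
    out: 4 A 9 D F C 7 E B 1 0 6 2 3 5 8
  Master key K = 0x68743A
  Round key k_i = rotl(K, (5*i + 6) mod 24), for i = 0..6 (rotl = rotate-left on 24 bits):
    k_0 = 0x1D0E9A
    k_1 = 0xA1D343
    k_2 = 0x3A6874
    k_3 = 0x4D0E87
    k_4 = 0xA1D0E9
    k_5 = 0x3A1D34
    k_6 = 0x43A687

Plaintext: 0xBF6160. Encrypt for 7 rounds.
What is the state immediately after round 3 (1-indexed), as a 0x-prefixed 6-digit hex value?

0x5BC05D

s_0 = plaintext = 0xBF6160
s_1 = Round(s_0, k_0) = 0x160376
s_2 = Round(s_1, k_1) = 0x3765BC
s_3 = Round(s_2, k_2) = 0x5BC05D
s_4 = Round(s_3, k_3) = 0x05D08C
s_5 = Round(s_4, k_4) = 0x08C421
s_6 = Round(s_5, k_5) = 0x421120
s_7 = Round(s_6, k_6) = 0x120A2F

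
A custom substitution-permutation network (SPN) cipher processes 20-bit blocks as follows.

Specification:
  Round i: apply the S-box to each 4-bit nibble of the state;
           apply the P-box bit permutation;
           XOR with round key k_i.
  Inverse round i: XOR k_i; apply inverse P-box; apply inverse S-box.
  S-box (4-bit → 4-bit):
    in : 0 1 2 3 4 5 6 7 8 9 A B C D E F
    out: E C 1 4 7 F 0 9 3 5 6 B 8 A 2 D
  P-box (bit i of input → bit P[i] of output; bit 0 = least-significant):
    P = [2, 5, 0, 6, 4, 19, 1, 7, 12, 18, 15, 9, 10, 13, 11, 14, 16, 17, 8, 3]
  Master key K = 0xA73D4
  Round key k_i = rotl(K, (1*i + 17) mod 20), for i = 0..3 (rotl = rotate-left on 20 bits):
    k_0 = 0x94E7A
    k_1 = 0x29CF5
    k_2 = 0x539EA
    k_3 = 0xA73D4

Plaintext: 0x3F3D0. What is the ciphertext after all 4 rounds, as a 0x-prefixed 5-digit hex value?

0xAD9EE

s_0 = plaintext = 0x3F3D0
s_1 = Round(s_0, k_0) = 0x1839B
s_2 = Round(s_1, k_1) = 0x2398B
s_3 = Round(s_2, k_2) = 0xCA19E
s_4 = Round(s_3, k_3) = 0xAD9EE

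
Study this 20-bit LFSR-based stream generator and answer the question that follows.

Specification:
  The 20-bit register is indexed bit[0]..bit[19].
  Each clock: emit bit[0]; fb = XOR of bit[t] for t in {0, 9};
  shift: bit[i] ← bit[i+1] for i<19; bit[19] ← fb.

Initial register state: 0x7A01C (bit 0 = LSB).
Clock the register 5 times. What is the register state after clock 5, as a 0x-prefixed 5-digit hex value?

reg_0 = 0x7A01C
clock 1: out=0, reg = 0x3D00E
clock 2: out=0, reg = 0x1E807
clock 3: out=1, reg = 0x8F403
clock 4: out=1, reg = 0xC7A01
clock 5: out=1, reg = 0x63D00

0x63D00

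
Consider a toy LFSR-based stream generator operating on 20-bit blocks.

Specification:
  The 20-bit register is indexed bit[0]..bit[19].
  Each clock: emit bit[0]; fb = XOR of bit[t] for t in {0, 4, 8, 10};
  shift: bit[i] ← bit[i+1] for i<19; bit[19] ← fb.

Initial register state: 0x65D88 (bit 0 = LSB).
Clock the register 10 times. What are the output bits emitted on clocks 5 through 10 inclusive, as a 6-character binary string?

reg_0 = 0x65D88
clock 1: out=0, reg = 0x32EC4
clock 2: out=0, reg = 0x99762
clock 3: out=0, reg = 0x4CBB1
clock 4: out=1, reg = 0xA65D8
clock 5: out=0, reg = 0xD32EC
clock 6: out=0, reg = 0x69976
clock 7: out=0, reg = 0x34CBB
clock 8: out=1, reg = 0x9A65D
clock 9: out=1, reg = 0xCD32E
clock 10: out=0, reg = 0xE6997

000110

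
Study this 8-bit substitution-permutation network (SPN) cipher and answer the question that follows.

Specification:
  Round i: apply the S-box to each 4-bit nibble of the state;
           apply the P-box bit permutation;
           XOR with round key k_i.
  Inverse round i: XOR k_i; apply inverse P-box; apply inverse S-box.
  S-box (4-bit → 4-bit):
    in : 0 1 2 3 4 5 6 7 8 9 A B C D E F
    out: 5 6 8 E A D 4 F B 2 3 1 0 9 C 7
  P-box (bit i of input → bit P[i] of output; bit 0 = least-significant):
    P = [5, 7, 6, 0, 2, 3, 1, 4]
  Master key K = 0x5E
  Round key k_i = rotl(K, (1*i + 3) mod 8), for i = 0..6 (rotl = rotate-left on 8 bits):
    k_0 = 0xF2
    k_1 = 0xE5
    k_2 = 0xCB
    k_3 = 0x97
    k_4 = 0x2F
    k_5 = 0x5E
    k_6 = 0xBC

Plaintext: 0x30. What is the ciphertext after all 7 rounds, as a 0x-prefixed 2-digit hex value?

0x94

s_0 = plaintext = 0x30
s_1 = Round(s_0, k_0) = 0x88
s_2 = Round(s_1, k_1) = 0x58
s_3 = Round(s_2, k_2) = 0x7C
s_4 = Round(s_3, k_3) = 0x89
s_5 = Round(s_4, k_4) = 0xB3
s_6 = Round(s_5, k_5) = 0x9B
s_7 = Round(s_6, k_6) = 0x94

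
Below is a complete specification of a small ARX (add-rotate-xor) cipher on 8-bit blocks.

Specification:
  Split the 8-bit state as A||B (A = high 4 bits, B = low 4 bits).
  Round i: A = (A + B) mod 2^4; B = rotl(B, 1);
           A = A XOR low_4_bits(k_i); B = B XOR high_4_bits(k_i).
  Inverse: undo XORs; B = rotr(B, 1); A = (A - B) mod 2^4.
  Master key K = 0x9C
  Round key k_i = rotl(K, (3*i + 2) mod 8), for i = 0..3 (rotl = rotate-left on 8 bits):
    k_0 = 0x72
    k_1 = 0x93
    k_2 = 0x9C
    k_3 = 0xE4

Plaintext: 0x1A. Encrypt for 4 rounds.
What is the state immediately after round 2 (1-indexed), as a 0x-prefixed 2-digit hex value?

0x8D

s_0 = plaintext = 0x1A
s_1 = Round(s_0, k_0) = 0x92
s_2 = Round(s_1, k_1) = 0x8D
s_3 = Round(s_2, k_2) = 0x92
s_4 = Round(s_3, k_3) = 0xFA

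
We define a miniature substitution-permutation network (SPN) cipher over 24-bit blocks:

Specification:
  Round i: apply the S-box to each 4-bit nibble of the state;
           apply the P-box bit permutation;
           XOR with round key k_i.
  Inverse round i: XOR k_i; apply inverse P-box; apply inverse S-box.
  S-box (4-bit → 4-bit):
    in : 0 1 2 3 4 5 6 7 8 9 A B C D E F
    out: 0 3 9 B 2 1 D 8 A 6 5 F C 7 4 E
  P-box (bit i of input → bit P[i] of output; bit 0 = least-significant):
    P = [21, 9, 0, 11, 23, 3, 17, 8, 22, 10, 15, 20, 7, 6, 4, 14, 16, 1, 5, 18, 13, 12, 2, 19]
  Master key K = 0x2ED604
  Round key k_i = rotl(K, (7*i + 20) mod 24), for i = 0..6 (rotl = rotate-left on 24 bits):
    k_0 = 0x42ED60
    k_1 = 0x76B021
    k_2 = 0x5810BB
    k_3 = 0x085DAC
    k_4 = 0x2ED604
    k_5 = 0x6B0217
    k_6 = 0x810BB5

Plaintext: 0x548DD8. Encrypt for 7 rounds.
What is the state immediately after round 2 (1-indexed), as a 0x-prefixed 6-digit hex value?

s_0 = plaintext = 0x548DD8
s_1 = Round(s_0, k_0) = 0x80032A
s_2 = Round(s_1, k_1) = 0x8EA520
s_3 = Round(s_2, k_2) = 0x90010B
s_4 = Round(s_3, k_3) = 0x6843A9
s_5 = Round(s_4, k_4) = 0xF0F043
s_6 = Round(s_5, k_5) = 0x43584B
s_7 = Round(s_6, k_6) = 0xB4153E

0x8EA520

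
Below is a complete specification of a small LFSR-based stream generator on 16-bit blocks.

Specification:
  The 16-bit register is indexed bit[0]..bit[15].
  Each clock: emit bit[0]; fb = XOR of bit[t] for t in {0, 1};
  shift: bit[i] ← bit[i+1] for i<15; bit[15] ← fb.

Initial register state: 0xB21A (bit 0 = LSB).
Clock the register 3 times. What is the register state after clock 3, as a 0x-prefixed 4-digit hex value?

reg_0 = 0xB21A
clock 1: out=0, reg = 0xD90D
clock 2: out=1, reg = 0xEC86
clock 3: out=0, reg = 0xF643

0xF643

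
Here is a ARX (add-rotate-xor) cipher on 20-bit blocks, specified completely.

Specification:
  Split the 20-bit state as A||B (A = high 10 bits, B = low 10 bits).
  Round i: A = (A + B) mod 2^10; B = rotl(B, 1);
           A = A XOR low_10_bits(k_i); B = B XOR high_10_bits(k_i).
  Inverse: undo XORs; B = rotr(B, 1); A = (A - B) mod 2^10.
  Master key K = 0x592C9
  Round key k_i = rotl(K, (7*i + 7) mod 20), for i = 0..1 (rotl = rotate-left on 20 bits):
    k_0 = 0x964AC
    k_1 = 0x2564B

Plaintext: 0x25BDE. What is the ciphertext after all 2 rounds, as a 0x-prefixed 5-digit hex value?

s_0 = plaintext = 0x25BDE
s_1 = Round(s_0, k_0) = 0x361E4
s_2 = Round(s_1, k_1) = 0x3DF5D

0x3DF5D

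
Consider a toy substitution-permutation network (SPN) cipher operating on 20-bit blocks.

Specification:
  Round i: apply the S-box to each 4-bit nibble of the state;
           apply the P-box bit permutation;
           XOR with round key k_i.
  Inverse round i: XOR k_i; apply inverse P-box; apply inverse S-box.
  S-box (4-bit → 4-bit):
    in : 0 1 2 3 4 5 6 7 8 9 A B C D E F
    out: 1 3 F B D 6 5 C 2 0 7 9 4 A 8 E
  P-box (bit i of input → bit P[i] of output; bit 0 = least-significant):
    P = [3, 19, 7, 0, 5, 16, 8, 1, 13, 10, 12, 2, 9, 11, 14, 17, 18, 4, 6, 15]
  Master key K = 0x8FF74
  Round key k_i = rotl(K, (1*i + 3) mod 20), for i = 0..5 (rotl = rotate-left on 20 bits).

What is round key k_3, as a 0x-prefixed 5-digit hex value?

K = 0x8FF74
k_0 = rotl(K, (1*0+3) mod 20) = rotl(K, 3) = 0x7FBA4
k_1 = rotl(K, (1*1+3) mod 20) = rotl(K, 4) = 0xFF748
k_2 = rotl(K, (1*2+3) mod 20) = rotl(K, 5) = 0xFEE91
k_3 = rotl(K, (1*3+3) mod 20) = rotl(K, 6) = 0xFDD23

0xFDD23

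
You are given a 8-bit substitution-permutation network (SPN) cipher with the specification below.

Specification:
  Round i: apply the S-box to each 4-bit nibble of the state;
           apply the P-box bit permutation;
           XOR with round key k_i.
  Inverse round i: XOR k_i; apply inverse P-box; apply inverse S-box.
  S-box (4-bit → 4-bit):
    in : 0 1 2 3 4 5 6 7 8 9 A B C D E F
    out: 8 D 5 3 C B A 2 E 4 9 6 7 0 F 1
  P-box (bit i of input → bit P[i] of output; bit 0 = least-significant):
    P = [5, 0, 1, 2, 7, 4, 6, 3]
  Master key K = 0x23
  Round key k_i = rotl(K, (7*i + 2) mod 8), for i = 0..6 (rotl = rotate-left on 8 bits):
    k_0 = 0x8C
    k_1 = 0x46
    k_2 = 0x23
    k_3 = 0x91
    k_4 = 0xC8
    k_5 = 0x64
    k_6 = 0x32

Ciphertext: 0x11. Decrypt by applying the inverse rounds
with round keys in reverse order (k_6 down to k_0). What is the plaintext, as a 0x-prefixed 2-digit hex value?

0xCD

s_0 = ciphertext = 0x11
s_1 = InvRound(s_0, k_6) = 0xDC
s_2 = InvRound(s_1, k_5) = 0x5F
s_3 = InvRound(s_2, k_4) = 0x38
s_4 = InvRound(s_3, k_3) = 0xA3
s_5 = InvRound(s_4, k_2) = 0xFD
s_6 = InvRound(s_5, k_1) = 0x5C
s_7 = InvRound(s_6, k_0) = 0xCD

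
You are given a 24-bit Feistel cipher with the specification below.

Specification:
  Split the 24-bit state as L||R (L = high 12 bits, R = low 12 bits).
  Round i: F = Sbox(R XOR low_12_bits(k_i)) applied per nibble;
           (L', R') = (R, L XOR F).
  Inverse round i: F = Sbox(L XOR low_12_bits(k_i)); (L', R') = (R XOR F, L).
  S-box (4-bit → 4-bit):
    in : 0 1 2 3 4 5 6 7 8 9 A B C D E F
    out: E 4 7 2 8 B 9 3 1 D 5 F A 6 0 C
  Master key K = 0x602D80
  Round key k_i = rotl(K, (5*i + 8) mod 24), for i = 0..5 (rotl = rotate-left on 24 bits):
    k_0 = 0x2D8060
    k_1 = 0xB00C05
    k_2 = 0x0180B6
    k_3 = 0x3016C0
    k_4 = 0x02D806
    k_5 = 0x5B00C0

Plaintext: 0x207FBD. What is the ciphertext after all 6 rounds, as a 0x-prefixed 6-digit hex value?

s_0 = plaintext = 0x207FBD
s_1 = Round(s_0, k_0) = 0xFBDE61
s_2 = Round(s_1, k_1) = 0xE61825
s_3 = Round(s_2, k_2) = 0x825FB3
s_4 = Round(s_3, k_3) = 0xFB3517
s_5 = Round(s_4, k_4) = 0x5179F7
s_6 = Round(s_5, k_5) = 0x9F7834

0x9F7834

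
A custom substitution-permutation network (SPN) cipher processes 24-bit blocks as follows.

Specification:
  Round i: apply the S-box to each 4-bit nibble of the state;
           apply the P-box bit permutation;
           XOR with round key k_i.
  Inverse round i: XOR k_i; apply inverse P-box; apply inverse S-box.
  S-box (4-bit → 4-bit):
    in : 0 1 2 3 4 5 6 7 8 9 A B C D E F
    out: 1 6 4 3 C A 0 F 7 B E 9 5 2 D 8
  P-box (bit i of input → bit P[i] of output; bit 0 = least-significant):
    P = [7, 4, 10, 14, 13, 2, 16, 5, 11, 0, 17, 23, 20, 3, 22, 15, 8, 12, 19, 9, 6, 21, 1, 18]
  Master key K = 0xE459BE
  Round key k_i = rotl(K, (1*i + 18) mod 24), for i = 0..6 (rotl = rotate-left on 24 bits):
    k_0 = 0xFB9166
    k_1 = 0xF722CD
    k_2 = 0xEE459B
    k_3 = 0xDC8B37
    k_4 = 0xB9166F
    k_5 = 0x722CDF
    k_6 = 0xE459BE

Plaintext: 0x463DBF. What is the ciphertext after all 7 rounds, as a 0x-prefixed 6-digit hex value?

s_0 = plaintext = 0x463DBF
s_1 = Round(s_0, k_0) = 0xEFF14D
s_2 = Round(s_1, k_1) = 0xF0A0BE
s_3 = Round(s_2, k_2) = 0xAAA833
s_4 = Round(s_3, k_3) = 0xB231A8
s_5 = Round(s_4, k_4) = 0xA61292
s_6 = Round(s_5, k_5) = 0x1408F1
s_7 = Round(s_6, k_6) = 0xDE578D

0xDE578D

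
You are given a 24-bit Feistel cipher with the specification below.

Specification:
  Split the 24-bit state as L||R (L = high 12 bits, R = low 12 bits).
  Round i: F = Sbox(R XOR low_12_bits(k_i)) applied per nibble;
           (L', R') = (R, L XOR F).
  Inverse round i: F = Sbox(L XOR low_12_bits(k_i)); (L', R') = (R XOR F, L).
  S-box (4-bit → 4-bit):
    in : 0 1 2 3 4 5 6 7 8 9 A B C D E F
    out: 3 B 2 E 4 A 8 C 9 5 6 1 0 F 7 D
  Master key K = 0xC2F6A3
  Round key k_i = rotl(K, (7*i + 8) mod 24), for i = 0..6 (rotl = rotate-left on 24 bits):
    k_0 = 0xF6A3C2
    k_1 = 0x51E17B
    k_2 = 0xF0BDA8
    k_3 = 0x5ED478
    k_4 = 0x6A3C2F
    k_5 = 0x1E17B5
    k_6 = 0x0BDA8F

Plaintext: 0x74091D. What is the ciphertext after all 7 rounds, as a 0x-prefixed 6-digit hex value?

s_0 = plaintext = 0x74091D
s_1 = Round(s_0, k_0) = 0x91D1BD
s_2 = Round(s_1, k_1) = 0x1BDA15
s_3 = Round(s_2, k_2) = 0xA15DA2
s_4 = Round(s_3, k_3) = 0xDA2FE3
s_5 = Round(s_4, k_4) = 0xFE33A2
s_6 = Round(s_5, k_5) = 0x3A2B5F
s_7 = Round(s_6, k_6) = 0xB5F851

0xB5F851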